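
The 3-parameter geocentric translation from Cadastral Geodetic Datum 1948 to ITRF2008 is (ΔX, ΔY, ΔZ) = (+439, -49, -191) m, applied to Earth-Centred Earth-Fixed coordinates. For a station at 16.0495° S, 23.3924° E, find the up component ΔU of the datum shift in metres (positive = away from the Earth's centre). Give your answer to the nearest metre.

The local up (radial) axis is (cos φ cos λ, cos φ sin λ, sin φ), giving ΔU = 387.213 − 18.696 + 52.805 = 421.32 m.

ΔU = 421 m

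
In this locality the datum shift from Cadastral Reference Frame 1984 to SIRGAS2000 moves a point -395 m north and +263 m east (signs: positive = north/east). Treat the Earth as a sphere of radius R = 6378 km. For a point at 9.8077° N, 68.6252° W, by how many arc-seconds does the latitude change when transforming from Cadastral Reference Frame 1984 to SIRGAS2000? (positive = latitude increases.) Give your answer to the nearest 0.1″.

Δφ = -12.8″

On a sphere of radius R, 1 rad of latitude = R, so Δφ = ΔN / R = -395.0 / 6378000 = -6.1932e-05 rad = -12.774″.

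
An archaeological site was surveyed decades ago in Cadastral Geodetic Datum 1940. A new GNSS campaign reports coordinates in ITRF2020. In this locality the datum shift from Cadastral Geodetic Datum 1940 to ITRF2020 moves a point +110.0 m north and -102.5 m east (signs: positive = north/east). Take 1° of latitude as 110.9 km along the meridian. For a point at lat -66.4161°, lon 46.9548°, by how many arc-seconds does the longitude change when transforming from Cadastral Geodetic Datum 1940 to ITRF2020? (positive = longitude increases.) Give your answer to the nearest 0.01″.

At latitude -66.4161°, cos φ = 0.400092.
1° of longitude at this latitude = 110.9 × cos φ = 44.37 km, so Δλ = -102.5 / 44370.1 = -0.0023101° = -8.316″.

Δλ = -8.32″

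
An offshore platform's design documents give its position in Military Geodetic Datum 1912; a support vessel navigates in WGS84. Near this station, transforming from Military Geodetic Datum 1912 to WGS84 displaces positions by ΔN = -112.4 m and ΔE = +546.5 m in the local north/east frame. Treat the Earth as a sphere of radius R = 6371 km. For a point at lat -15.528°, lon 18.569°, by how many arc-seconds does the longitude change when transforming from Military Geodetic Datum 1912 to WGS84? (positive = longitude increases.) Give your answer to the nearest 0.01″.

At latitude -15.528°, cos φ = 0.963500.
One radian of longitude at latitude φ spans R cos φ, so Δλ = ΔE / (R cos φ) = 546.5 / (6371000 × 0.963500) = 8.9029e-05 rad = 18.364″.

Δλ = 18.36″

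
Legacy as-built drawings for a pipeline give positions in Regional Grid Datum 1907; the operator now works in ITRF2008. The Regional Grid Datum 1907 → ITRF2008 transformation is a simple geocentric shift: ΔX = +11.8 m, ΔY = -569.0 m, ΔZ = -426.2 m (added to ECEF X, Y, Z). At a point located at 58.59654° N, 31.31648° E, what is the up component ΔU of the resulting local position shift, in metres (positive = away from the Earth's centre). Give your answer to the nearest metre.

ΔU = -513 m

The local up (radial) axis is (cos φ cos λ, cos φ sin λ, sin φ), giving ΔU = 5.253 − 154.102 − 363.770 = -512.62 m.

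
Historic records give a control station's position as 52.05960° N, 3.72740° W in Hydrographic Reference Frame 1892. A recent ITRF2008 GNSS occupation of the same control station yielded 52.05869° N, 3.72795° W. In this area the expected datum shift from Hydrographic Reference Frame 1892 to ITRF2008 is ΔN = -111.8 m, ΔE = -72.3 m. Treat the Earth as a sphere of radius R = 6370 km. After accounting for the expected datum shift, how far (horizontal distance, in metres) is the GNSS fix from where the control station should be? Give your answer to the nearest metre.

36 m

Observed coordinate differences: Δφ = -0.00091°, Δλ = -0.00055°.
Converting to metres (1° lat = 111177 m, cos φ = 0.614841): observed ΔN = -101.2 m, observed ΔE = -37.6 m.
Subtracting the expected shift leaves a residual of -101.2 − (-111.8) = 10.6 m north and -37.6 − (-72.3) = 34.7 m east.
Residual distance = √(10.6² + 34.7²) = 36.3 m.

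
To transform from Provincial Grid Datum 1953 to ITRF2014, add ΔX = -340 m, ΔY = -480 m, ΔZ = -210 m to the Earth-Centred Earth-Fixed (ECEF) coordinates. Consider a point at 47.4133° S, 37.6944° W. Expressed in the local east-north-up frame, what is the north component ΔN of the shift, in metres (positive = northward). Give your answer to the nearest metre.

ΔN = -124 m

The local north axis is (−sin φ cos λ, −sin φ sin λ, cos φ), giving ΔN = -198.079 + 216.088 − 142.108 = -124.10 m.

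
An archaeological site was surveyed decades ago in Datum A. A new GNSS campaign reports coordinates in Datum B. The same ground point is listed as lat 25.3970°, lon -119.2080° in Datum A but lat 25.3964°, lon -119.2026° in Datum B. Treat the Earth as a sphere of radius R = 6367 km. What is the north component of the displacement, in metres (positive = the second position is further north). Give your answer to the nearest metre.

ΔN = -67 m

Δφ = 25.3964° − 25.3970° = -0.0006°; Δλ = -119.2026° − -119.2080° = +0.0054°.
1° along a meridian = πR/180 = 111125 m.
ΔN = Δφ × 111125 = -66.7 m; ΔE = Δλ × 111125 × cos(25.3970°) = +0.0054 × 111125 × 0.903358 = 542.1 m.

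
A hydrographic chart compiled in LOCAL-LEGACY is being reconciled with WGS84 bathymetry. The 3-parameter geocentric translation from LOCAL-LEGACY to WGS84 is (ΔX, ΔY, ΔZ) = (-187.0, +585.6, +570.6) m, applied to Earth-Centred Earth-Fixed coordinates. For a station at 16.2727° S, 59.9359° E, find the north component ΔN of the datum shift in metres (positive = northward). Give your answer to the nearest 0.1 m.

The local north axis is (−sin φ cos λ, −sin φ sin λ, cos φ), giving ΔN = -26.250 + 142.015 + 547.741 = 663.51 m.

ΔN = 663.5 m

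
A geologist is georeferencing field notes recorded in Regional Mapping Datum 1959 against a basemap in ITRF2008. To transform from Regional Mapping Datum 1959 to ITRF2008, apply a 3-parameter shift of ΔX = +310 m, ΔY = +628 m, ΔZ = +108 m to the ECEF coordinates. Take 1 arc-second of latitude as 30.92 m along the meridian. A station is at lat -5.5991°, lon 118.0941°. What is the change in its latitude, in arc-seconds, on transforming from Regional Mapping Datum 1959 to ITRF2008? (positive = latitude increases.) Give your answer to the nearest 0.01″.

Δφ = 4.76″

sin φ = -0.097567, cos φ = 0.995229, sin λ = 0.882175, cos λ = -0.470921.
North component: ΔN = −sin φ cos λ·ΔX − sin φ sin λ·ΔY + cos φ·ΔZ = −(-0.097567)(-0.470921)(310) − (-0.097567)(0.882175)(628) + (0.995229)(108) = 147.29 m.
1° of latitude spans 3600 × 30.92 = 111312 m, so Δφ = 147.29 / 111312 × 3600 = 4.764″.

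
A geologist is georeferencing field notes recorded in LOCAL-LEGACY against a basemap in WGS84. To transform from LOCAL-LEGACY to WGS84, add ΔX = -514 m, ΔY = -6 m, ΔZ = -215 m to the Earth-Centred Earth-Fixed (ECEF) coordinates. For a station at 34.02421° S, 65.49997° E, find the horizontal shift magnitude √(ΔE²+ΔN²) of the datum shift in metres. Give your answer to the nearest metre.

At φ = -34.02421°, λ = 65.49997°: sin φ = -0.559543, cos φ = 0.828801, sin λ = 0.909961, cos λ = 0.414694.
ΔE = −sin λ·ΔX + cos λ·ΔY = −(0.909961)·(-514) + (0.414694)·(-6) = 465.23 m.
ΔN = −sin φ cos λ·ΔX − sin φ sin λ·ΔY + cos φ·ΔZ = −(-0.559543)(0.414694)(-514) − (-0.559543)(0.909961)(-6) + (0.828801)(-215) = -300.52 m.
Horizontal magnitude = √(ΔE² + ΔN²) = √(465.23² + (-300.52)²) = 553.85 m.

554 m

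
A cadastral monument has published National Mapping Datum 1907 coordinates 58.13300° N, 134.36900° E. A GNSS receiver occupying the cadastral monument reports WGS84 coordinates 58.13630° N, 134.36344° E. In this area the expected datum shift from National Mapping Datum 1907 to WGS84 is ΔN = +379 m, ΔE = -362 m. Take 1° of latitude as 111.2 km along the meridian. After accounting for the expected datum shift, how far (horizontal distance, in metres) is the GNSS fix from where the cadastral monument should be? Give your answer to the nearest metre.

38 m

Observed coordinate differences: Δφ = +0.00330°, Δλ = -0.00556°.
Converting to metres (1° lat = 111200 m, cos φ = 0.527949): observed ΔN = 367.0 m, observed ΔE = -326.4 m.
Subtracting the expected shift leaves a residual of 367.0 − (379) = -12.0 m north and -326.4 − (-362) = 35.6 m east.
Residual distance = √((-12.0)² + 35.6²) = 37.6 m.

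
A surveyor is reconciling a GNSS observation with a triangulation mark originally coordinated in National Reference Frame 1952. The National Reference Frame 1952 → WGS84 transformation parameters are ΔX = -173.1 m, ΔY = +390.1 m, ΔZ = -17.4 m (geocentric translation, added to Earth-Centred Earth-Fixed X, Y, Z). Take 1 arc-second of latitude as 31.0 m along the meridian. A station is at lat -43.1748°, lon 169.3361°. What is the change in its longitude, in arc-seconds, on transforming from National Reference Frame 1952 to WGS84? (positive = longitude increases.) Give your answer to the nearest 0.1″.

Δλ = -15.5″

sin φ = -0.684226, cos φ = 0.729270, sin λ = 0.185047, cos λ = -0.982730.
East component: ΔE = −sin λ·ΔX + cos λ·ΔY = −(0.185047)(-173.1) + (-0.982730)(390.1) = -351.33 m.
1° of latitude spans 3600 × 31.00 = 111600 m; at latitude φ, 1° of longitude spans that × cos φ = 81386.5 m, so Δλ = -351.33 / 81386.5 × 3600 = -15.541″.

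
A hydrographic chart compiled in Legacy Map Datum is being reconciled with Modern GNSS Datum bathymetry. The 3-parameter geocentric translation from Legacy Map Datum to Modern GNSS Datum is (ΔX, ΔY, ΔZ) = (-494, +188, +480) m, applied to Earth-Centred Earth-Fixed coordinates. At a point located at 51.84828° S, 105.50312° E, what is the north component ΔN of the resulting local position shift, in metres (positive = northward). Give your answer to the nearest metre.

At φ = -51.84828°, λ = 105.50312°: sin φ = -0.786378, cos φ = 0.617746, sin λ = 0.963616, cos λ = -0.267291.
ΔN = −sin φ cos λ·ΔX − sin φ sin λ·ΔY + cos φ·ΔZ = −(-0.786378)(-0.267291)(-494) − (-0.786378)(0.963616)(188) + (0.617746)(480) = 542.81 m.

ΔN = 543 m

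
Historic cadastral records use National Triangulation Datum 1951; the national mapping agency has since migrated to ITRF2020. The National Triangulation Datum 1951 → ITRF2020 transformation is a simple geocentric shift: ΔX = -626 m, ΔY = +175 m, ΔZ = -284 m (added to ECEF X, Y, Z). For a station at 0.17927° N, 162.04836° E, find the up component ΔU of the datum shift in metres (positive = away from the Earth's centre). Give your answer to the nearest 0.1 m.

The local up (radial) axis is (cos φ cos λ, cos φ sin λ, sin φ), giving ΔU = 595.522 + 53.937 − 0.889 = 648.57 m.

ΔU = 648.6 m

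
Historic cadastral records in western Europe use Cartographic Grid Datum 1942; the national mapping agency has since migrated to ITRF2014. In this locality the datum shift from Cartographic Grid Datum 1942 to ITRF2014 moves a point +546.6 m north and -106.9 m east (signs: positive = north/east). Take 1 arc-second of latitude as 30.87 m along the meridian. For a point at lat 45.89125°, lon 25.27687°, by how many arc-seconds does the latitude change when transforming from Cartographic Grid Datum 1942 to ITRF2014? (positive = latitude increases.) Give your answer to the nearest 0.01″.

Δφ = 17.71″

1″ of latitude = 30.87 m, so Δφ = 546.6 / 30.87 = 17.707″.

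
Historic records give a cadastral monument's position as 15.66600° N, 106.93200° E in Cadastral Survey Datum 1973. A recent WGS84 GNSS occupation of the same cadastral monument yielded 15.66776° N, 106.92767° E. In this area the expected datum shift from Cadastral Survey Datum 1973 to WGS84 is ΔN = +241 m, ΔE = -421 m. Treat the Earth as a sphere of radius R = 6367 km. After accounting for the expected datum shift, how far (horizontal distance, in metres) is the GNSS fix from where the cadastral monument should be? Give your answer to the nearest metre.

62 m

Observed coordinate differences: Δφ = +0.00176°, Δλ = -0.00433°.
Converting to metres (1° lat = 111125 m, cos φ = 0.962852): observed ΔN = 195.6 m, observed ΔE = -463.3 m.
Subtracting the expected shift leaves a residual of 195.6 − (241) = -45.4 m north and -463.3 − (-421) = -42.3 m east.
Residual distance = √((-45.4)² + (-42.3)²) = 62.1 m.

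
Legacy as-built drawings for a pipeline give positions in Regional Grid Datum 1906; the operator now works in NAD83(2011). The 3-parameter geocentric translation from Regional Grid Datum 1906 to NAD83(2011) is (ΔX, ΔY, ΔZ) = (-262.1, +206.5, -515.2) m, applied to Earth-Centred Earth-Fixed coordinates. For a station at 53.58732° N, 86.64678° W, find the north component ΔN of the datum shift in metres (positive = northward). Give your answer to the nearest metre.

ΔN = -128 m

At φ = 53.58732°, λ = -86.64678°: sin φ = 0.804762, cos φ = 0.593597, sin λ = -0.998288, cos λ = 0.058491.
ΔN = −sin φ cos λ·ΔX − sin φ sin λ·ΔY + cos φ·ΔZ = −(0.804762)(0.058491)(-262.1) − (0.804762)(-0.998288)(206.5) + (0.593597)(-515.2) = -127.58 m.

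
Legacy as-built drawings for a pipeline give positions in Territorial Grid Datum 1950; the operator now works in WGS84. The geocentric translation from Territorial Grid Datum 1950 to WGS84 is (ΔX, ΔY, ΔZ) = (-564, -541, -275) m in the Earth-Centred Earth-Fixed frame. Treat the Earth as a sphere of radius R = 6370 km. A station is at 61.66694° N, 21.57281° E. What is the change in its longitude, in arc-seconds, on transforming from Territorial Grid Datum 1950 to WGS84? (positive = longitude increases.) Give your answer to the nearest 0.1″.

sin φ = 0.880204, cos φ = 0.474596, sin λ = 0.367683, cos λ = 0.929951.
East component: ΔE = −sin λ·ΔX + cos λ·ΔY = −(0.367683)(-564) + (0.929951)(-541) = -295.73 m.
1° of latitude spans πR/180 = 111177 m; at latitude φ, 1° of longitude spans that × cos φ = 52764.4 m, so Δλ = -295.73 / 52764.4 × 3600 = -20.177″.

Δλ = -20.2″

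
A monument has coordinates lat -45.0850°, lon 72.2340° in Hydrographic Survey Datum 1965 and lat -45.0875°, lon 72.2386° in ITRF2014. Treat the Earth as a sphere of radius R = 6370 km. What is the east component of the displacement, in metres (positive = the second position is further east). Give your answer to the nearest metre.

Δφ = -45.0875° − -45.0850° = -0.0025°; Δλ = 72.2386° − 72.2340° = +0.0046°.
1° along a meridian = πR/180 = 111177 m.
ΔN = Δφ × 111177 = -277.9 m; ΔE = Δλ × 111177 × cos(-45.0850°) = +0.0046 × 111177 × 0.706057 = 361.1 m.

ΔE = 361 m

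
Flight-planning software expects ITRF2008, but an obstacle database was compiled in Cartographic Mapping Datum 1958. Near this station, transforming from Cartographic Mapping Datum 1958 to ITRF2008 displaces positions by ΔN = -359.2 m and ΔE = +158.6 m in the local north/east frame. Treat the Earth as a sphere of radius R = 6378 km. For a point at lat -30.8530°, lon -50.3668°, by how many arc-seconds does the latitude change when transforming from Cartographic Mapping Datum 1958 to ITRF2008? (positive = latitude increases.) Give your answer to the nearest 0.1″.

On a sphere of radius R, 1 rad of latitude = R, so Δφ = ΔN / R = -359.2 / 6378000 = -5.6319e-05 rad = -11.617″.

Δφ = -11.6″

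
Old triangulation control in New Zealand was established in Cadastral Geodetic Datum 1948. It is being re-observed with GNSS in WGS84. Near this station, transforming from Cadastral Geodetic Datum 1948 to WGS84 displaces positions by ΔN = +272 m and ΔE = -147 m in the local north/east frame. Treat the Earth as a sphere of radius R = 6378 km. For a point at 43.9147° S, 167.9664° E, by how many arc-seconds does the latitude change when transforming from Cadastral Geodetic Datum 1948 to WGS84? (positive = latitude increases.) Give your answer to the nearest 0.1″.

On a sphere of radius R, 1 rad of latitude = R, so Δφ = ΔN / R = 272.0 / 6378000 = 4.2647e-05 rad = 8.796″.

Δφ = 8.8″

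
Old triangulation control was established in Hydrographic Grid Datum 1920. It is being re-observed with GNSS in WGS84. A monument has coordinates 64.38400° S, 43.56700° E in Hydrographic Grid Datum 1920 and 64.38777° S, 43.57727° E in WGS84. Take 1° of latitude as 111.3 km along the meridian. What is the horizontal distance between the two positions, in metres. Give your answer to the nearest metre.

648 m

Δφ = -64.38777° − -64.38400° = -0.00377°; Δλ = 43.57727° − 43.56700° = +0.01027°.
ΔN = Δφ × 111300 = -419.6 m; ΔE = Δλ × 111300 × cos(-64.38400°) = +0.01027 × 111300 × 0.432338 = 494.2 m.
Distance = √(ΔE² + ΔN²) = √(494.2² + (-419.6)²) = 648.3 m.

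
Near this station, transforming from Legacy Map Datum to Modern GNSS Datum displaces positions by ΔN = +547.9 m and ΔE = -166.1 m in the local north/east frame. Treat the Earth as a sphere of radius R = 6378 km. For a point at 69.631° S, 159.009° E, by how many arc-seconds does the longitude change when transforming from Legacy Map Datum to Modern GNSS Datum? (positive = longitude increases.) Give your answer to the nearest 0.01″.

At latitude -69.631°, cos φ = 0.348065.
One radian of longitude at latitude φ spans R cos φ, so Δλ = ΔE / (R cos φ) = -166.1 / (6378000 × 0.348065) = -7.4821e-05 rad = -15.433″.

Δλ = -15.43″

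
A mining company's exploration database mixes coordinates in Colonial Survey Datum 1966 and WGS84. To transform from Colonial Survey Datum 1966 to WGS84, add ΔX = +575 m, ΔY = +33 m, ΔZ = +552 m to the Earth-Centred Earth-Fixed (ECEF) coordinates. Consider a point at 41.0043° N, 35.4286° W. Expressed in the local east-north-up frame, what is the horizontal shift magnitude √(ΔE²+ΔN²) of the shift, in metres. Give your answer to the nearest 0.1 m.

380.2 m

The local east axis at (φ, λ) is (−sin λ, cos λ, 0), so ΔE = −sin(-35.4286°)·575 + cos(-35.4286°)·33 = 360.21 m.
The local north axis is (−sin φ cos λ, −sin φ sin λ, cos φ), giving ΔN = -307.411 + 12.551 + 416.573 = 121.71 m.
Horizontal magnitude = √(ΔE² + ΔN²) = √(360.21² + 121.71²) = 380.22 m.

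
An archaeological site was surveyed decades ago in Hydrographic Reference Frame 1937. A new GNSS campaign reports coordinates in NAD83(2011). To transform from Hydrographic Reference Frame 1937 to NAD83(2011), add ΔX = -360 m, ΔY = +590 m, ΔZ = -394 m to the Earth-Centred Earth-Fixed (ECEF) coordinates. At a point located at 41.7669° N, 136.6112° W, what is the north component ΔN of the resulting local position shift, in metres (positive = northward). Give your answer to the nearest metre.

The local north axis is (−sin φ cos λ, −sin φ sin λ, cos φ), giving ΔN = -174.262 + 269.970 − 293.869 = -198.16 m.

ΔN = -198 m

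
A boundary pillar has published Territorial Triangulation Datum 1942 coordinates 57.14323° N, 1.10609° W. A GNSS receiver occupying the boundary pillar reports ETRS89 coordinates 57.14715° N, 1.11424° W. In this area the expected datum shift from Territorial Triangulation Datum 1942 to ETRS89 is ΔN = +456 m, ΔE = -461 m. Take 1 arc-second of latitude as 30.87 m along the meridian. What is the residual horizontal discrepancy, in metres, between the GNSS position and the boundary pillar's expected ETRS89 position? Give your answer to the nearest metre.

37 m

Observed coordinate differences: Δφ = +0.00392°, Δλ = -0.00815°.
Converting to metres (1° lat = 111132 m, cos φ = 0.542541): observed ΔN = 435.6 m, observed ΔE = -491.4 m.
Subtracting the expected shift leaves a residual of 435.6 − (456) = -20.4 m north and -491.4 − (-461) = -30.4 m east.
Residual distance = √((-20.4)² + (-30.4)²) = 36.6 m.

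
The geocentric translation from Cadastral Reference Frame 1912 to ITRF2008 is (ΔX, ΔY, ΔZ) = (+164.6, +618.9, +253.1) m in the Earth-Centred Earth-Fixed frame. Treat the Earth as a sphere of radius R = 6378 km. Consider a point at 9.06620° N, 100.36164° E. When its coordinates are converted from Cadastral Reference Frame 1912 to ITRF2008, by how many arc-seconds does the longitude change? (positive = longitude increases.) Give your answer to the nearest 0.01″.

sin φ = 0.157576, cos φ = 0.987507, sin λ = 0.983692, cos λ = -0.179861.
East component: ΔE = −sin λ·ΔX + cos λ·ΔY = −(0.983692)(164.6) + (-0.179861)(618.9) = -273.23 m.
1° of latitude spans πR/180 = 111317 m; at latitude φ, 1° of longitude spans that × cos φ = 109926.4 m, so Δλ = -273.23 / 109926.4 × 3600 = -8.948″.

Δλ = -8.95″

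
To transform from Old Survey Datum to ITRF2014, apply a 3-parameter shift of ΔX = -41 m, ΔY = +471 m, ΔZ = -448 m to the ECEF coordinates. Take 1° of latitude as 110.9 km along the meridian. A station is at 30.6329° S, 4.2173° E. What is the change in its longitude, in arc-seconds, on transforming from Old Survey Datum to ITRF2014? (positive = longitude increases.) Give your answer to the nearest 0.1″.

Δλ = 17.8″

sin φ = -0.509536, cos φ = 0.860450, sin λ = 0.073539, cos λ = 0.997292.
East component: ΔE = −sin λ·ΔX + cos λ·ΔY = −(0.073539)(-41) + (0.997292)(471) = 472.74 m.
1° of latitude spans 110900 m; at latitude φ, 1° of longitude spans that × cos φ = 95423.9 m, so Δλ = 472.74 / 95423.9 × 3600 = 17.835″.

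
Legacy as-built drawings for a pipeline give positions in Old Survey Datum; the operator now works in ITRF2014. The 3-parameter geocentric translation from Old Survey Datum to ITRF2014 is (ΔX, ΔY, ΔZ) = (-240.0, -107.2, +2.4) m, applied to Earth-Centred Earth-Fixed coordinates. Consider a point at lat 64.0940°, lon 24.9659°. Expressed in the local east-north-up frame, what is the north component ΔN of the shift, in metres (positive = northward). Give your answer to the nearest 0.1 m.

ΔN = 237.5 m

At φ = 64.0940°, λ = 24.9659°: sin φ = 0.899512, cos φ = 0.436896, sin λ = 0.422079, cos λ = 0.906559.
ΔN = −sin φ cos λ·ΔX − sin φ sin λ·ΔY + cos φ·ΔZ = −(0.899512)(0.906559)(-240.0) − (0.899512)(0.422079)(-107.2) + (0.436896)(2.4) = 237.46 m.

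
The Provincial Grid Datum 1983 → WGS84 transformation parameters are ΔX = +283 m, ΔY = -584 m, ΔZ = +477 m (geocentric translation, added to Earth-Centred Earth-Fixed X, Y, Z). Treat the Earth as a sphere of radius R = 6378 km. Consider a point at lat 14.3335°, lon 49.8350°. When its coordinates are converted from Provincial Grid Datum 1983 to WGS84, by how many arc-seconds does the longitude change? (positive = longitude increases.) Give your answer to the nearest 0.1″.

sin φ = 0.247566, cos φ = 0.968871, sin λ = 0.764190, cos λ = 0.644991.
East component: ΔE = −sin λ·ΔX + cos λ·ΔY = −(0.764190)(283) + (0.644991)(-584) = -592.94 m.
1° of latitude spans πR/180 = 111317 m; at latitude φ, 1° of longitude spans that × cos φ = 107851.9 m, so Δλ = -592.94 / 107851.9 × 3600 = -19.792″.

Δλ = -19.8″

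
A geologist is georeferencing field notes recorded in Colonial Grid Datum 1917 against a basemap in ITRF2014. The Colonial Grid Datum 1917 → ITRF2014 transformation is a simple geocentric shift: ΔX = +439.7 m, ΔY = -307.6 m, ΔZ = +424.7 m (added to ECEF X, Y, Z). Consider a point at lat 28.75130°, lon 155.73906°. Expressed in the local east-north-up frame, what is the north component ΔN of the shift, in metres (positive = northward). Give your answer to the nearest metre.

ΔN = 626 m

At φ = 28.75130°, λ = 155.73906°: sin φ = 0.481009, cos φ = 0.876716, sin λ = 0.410893, cos λ = -0.911684.
ΔN = −sin φ cos λ·ΔX − sin φ sin λ·ΔY + cos φ·ΔZ = −(0.481009)(-0.911684)(439.7) − (0.481009)(0.410893)(-307.6) + (0.876716)(424.7) = 625.96 m.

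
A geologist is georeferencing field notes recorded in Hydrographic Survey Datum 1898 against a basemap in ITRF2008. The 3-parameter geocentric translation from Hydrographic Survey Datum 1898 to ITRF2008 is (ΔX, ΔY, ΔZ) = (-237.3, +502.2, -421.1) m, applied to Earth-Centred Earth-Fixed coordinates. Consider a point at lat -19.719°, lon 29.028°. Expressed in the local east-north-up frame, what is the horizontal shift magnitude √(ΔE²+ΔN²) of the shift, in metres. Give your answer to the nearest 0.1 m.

674.4 m

At φ = -19.719°, λ = 29.028°: sin φ = -0.337407, cos φ = 0.941359, sin λ = 0.485237, cos λ = 0.874383.
ΔE = −sin λ·ΔX + cos λ·ΔY = −(0.485237)·(-237.3) + (0.874383)·(502.2) = 554.26 m.
ΔN = −sin φ cos λ·ΔX − sin φ sin λ·ΔY + cos φ·ΔZ = −(-0.337407)(0.874383)(-237.3) − (-0.337407)(0.485237)(502.2) + (0.941359)(-421.1) = -384.19 m.
Horizontal magnitude = √(ΔE² + ΔN²) = √(554.26² + (-384.19)²) = 674.40 m.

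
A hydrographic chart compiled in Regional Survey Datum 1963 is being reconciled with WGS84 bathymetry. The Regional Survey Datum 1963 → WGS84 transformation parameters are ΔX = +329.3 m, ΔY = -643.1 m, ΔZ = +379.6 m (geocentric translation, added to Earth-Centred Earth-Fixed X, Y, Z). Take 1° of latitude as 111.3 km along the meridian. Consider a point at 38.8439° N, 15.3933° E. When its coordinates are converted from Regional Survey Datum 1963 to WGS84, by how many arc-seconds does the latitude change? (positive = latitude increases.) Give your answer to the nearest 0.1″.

Δφ = 6.6″

sin φ = 0.627201, cos φ = 0.778858, sin λ = 0.265443, cos λ = 0.964126.
North component: ΔN = −sin φ cos λ·ΔX − sin φ sin λ·ΔY + cos φ·ΔZ = −(0.627201)(0.964126)(329.3) − (0.627201)(0.265443)(-643.1) + (0.778858)(379.6) = 203.59 m.
1° of latitude spans 111300 m, so Δφ = 203.59 / 111300 × 3600 = 6.585″.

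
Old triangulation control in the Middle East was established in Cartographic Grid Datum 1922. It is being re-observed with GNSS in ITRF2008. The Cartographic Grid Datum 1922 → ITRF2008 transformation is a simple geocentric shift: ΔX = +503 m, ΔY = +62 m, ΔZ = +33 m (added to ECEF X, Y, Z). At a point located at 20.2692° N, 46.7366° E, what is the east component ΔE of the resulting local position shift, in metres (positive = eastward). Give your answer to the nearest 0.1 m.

The local east axis at (φ, λ) is (−sin λ, cos λ, 0), so ΔE = −sin(46.7366°)·503 + cos(46.7366°)·62 = -323.80 m.

ΔE = -323.8 m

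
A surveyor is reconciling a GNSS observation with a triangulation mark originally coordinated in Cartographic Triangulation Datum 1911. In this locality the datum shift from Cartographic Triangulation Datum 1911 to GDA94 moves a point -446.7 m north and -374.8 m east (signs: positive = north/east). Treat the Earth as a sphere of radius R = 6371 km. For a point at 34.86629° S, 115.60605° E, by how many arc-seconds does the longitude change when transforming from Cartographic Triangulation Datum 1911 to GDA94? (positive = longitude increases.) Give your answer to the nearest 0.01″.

Δλ = -14.79″

At latitude -34.86629°, cos φ = 0.820488.
One radian of longitude at latitude φ spans R cos φ, so Δλ = ΔE / (R cos φ) = -374.8 / (6371000 × 0.820488) = -7.1700e-05 rad = -14.789″.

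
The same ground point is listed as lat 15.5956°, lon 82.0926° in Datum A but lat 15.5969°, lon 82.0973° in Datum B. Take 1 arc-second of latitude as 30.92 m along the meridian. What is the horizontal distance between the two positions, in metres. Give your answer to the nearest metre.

524 m

Δφ = 15.5969° − 15.5956° = +0.0013°; Δλ = 82.0973° − 82.0926° = +0.0047°.
1° of latitude = 3600 × 30.92 = 111312 m.
ΔN = Δφ × 111312 = 144.7 m; ΔE = Δλ × 111312 × cos(15.5956°) = +0.0047 × 111312 × 0.963183 = 503.9 m.
Distance = √(ΔE² + ΔN²) = √(503.9² + 144.7²) = 524.3 m.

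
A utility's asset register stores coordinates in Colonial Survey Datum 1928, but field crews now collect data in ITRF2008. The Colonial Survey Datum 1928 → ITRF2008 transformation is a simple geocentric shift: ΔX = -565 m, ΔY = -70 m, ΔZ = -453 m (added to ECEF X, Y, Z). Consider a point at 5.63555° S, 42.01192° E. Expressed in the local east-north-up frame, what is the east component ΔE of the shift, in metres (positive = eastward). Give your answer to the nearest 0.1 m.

At φ = -5.63555°, λ = 42.01192°: sin φ = -0.098200, cos φ = 0.995167, sin λ = 0.669285, cos λ = 0.743006.
ΔE = −sin λ·ΔX + cos λ·ΔY = −(0.669285)·(-565) + (0.743006)·(-70) = 326.14 m.

ΔE = 326.1 m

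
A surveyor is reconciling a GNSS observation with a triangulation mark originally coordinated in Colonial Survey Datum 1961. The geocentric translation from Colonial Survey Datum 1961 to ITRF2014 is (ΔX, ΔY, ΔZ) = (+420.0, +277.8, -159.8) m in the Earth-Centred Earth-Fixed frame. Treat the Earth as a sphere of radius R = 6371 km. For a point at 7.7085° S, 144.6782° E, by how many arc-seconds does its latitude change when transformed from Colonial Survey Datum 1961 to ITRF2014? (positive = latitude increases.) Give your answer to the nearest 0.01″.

Δφ = -5.92″

sin φ = -0.134133, cos φ = 0.990963, sin λ = 0.578168, cos λ = -0.815918.
North component: ΔN = −sin φ cos λ·ΔX − sin φ sin λ·ΔY + cos φ·ΔZ = −(-0.134133)(-0.815918)(420.0) − (-0.134133)(0.578168)(277.8) + (0.990963)(-159.8) = -182.78 m.
1° of latitude spans πR/180 = 111195 m, so Δφ = -182.78 / 111195 × 3600 = -5.918″.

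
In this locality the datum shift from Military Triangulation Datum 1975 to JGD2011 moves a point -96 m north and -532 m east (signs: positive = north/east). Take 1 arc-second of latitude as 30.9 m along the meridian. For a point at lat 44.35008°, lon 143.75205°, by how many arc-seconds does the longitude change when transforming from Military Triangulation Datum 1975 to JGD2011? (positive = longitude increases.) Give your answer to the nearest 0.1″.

At latitude 44.35008°, cos φ = 0.715082.
1″ of longitude at this latitude = 30.90 × cos φ = 22.0960 m, so Δλ = -532.0 / 22.0960 = -24.077″.

Δλ = -24.1″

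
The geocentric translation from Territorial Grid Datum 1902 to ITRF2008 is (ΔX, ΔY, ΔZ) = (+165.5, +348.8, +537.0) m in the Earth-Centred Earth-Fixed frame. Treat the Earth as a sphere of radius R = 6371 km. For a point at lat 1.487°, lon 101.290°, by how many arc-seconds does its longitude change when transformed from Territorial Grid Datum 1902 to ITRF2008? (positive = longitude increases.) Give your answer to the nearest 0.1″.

sin φ = 0.025950, cos φ = 0.999663, sin λ = 0.980649, cos λ = -0.195775.
East component: ΔE = −sin λ·ΔX + cos λ·ΔY = −(0.980649)(165.5) + (-0.195775)(348.8) = -230.58 m.
1° of latitude spans πR/180 = 111195 m; at latitude φ, 1° of longitude spans that × cos φ = 111157.5 m, so Δλ = -230.58 / 111157.5 × 3600 = -7.468″.

Δλ = -7.5″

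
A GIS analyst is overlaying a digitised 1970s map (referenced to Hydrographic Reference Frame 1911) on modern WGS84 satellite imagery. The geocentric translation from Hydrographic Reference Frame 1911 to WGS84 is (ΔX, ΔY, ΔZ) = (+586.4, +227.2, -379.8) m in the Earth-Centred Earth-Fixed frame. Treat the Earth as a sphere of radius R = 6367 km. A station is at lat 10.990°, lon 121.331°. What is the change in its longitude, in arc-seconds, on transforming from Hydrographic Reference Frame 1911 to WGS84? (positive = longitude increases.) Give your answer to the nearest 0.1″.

sin φ = 0.190638, cos φ = 0.981660, sin λ = 0.854178, cos λ = -0.519981.
East component: ΔE = −sin λ·ΔX + cos λ·ΔY = −(0.854178)(586.4) + (-0.519981)(227.2) = -619.03 m.
1° of latitude spans πR/180 = 111125 m; at latitude φ, 1° of longitude spans that × cos φ = 109087.1 m, so Δλ = -619.03 / 109087.1 × 3600 = -20.429″.

Δλ = -20.4″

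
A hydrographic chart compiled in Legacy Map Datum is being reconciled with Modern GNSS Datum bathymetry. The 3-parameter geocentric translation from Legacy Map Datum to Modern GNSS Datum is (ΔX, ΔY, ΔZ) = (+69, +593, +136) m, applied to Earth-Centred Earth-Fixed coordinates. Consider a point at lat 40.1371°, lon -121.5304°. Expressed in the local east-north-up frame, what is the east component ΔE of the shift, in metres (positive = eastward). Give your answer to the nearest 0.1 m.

At φ = 40.1371°, λ = -121.5304°: sin φ = 0.644619, cos φ = 0.764504, sin λ = -0.852363, cos λ = -0.522951.
ΔE = −sin λ·ΔX + cos λ·ΔY = −(-0.852363)·(69) + (-0.522951)·(593) = -251.30 m.

ΔE = -251.3 m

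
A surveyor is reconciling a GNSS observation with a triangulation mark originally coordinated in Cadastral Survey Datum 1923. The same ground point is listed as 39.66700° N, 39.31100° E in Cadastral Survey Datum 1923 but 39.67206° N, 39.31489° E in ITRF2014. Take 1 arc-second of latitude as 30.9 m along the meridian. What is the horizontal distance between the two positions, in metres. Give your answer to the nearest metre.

654 m

Δφ = 39.67206° − 39.66700° = +0.00506°; Δλ = 39.31489° − 39.31100° = +0.00389°.
1° of latitude = 3600 × 30.90 = 111240 m.
ΔN = Δφ × 111240 = 562.9 m; ΔE = Δλ × 111240 × cos(39.66700°) = +0.00389 × 111240 × 0.769767 = 333.1 m.
Distance = √(ΔE² + ΔN²) = √(333.1² + 562.9²) = 654.0 m.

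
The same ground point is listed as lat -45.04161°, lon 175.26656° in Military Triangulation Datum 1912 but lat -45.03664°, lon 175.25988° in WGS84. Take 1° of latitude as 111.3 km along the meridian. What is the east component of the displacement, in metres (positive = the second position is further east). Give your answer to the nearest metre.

Δφ = -45.03664° − -45.04161° = +0.00497°; Δλ = 175.25988° − 175.26656° = -0.00668°.
ΔN = Δφ × 111300 = 553.2 m; ΔE = Δλ × 111300 × cos(-45.04161°) = -0.00668 × 111300 × 0.706593 = -525.3 m.

ΔE = -525 m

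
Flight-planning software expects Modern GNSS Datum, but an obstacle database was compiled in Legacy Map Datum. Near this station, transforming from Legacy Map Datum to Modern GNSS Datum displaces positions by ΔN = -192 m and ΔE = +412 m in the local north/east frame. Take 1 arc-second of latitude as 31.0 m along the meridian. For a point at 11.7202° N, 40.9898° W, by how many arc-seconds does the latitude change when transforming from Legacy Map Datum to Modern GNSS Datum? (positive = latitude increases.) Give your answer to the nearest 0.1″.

Δφ = -6.2″

1″ of latitude = 31.00 m, so Δφ = -192.0 / 31.00 = -6.194″.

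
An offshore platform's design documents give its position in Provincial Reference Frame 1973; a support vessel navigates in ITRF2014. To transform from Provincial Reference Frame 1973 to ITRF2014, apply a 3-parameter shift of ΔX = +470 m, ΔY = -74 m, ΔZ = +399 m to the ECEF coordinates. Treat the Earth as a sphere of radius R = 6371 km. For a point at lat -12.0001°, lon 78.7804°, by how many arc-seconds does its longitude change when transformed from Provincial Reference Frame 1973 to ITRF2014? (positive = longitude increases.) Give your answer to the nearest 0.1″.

Δλ = -15.7″

sin φ = -0.207913, cos φ = 0.978147, sin λ = 0.980889, cos λ = 0.194570.
East component: ΔE = −sin λ·ΔX + cos λ·ΔY = −(0.980889)(470) + (0.194570)(-74) = -475.42 m.
1° of latitude spans πR/180 = 111195 m; at latitude φ, 1° of longitude spans that × cos φ = 108765.0 m, so Δλ = -475.42 / 108765.0 × 3600 = -15.736″.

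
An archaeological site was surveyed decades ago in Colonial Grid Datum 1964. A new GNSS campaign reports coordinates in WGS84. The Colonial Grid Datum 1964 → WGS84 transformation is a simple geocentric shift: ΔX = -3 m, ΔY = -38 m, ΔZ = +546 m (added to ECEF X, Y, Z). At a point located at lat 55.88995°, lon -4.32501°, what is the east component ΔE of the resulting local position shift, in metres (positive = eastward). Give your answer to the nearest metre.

The local east axis at (φ, λ) is (−sin λ, cos λ, 0), so ΔE = −sin(-4.32501°)·(-3) + cos(-4.32501°)·(-38) = -38.12 m.

ΔE = -38 m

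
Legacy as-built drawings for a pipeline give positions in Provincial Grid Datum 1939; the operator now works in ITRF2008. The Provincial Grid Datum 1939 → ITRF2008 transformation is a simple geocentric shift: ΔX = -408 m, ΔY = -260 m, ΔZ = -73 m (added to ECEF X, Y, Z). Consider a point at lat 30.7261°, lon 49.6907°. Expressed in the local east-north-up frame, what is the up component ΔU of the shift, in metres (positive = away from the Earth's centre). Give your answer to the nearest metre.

The local up (radial) axis is (cos φ cos λ, cos φ sin λ, sin φ), giving ΔU = -226.889 − 170.434 − 37.298 = -434.62 m.

ΔU = -435 m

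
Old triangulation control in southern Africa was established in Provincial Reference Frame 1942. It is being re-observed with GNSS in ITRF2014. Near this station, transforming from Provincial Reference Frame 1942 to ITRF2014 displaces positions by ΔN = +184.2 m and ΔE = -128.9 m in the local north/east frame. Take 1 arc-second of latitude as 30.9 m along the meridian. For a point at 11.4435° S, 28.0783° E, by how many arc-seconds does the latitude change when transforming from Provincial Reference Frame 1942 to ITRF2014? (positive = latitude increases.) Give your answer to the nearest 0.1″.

1″ of latitude = 30.90 m, so Δφ = 184.2 / 30.90 = 5.961″.

Δφ = 6.0″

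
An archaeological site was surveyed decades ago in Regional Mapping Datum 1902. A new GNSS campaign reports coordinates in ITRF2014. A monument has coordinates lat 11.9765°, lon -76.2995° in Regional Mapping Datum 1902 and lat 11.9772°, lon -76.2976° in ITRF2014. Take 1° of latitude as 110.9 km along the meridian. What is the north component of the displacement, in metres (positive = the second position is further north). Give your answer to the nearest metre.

ΔN = 78 m

Δφ = 11.9772° − 11.9765° = +0.0007°; Δλ = -76.2976° − -76.2995° = +0.0019°.
ΔN = Δφ × 110900 = 77.6 m; ΔE = Δλ × 110900 × cos(11.9765°) = +0.0019 × 110900 × 0.978233 = 206.1 m.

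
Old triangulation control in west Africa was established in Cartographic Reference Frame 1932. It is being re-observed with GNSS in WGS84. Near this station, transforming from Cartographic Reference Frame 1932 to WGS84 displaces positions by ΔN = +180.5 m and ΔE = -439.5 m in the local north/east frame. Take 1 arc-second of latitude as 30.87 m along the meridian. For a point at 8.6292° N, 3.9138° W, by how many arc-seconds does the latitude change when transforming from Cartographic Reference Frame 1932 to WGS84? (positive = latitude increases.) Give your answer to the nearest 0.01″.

1″ of latitude = 30.87 m, so Δφ = 180.5 / 30.87 = 5.847″.

Δφ = 5.85″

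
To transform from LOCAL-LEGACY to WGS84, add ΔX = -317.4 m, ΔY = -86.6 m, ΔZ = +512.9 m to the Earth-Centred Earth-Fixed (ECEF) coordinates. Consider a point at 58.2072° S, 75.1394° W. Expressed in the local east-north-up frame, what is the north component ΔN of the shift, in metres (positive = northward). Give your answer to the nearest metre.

ΔN = 272 m

The local north axis is (−sin φ cos λ, −sin φ sin λ, cos φ), giving ΔN = -69.189 + 71.145 + 270.221 = 272.18 m.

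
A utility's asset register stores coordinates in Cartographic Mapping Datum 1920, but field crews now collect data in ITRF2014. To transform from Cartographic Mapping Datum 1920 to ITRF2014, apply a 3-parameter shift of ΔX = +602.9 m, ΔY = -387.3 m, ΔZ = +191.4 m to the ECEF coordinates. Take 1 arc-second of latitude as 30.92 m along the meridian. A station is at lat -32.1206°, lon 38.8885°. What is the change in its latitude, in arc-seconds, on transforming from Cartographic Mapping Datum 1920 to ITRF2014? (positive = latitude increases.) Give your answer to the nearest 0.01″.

Δφ = 9.13″

sin φ = -0.531703, cos φ = 0.846931, sin λ = 0.627807, cos λ = 0.778369.
North component: ΔN = −sin φ cos λ·ΔX − sin φ sin λ·ΔY + cos φ·ΔZ = −(-0.531703)(0.778369)(602.9) − (-0.531703)(0.627807)(-387.3) + (0.846931)(191.4) = 282.34 m.
1° of latitude spans 3600 × 30.92 = 111312 m, so Δφ = 282.34 / 111312 × 3600 = 9.131″.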